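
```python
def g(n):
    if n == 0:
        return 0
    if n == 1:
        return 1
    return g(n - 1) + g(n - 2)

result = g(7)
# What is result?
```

Build up from base cases: g(0)=0, g(1)=1, g(2)=1, g(3)=2, g(4)=3, g(5)=5, g(6)=8, ..., g(7)=13

Answer: 13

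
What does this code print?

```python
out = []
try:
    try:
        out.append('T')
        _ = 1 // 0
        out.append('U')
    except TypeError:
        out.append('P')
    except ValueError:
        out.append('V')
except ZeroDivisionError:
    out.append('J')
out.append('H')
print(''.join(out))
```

Execution trace: 'T' (try body) → 'J' (outer except ZeroDivisionError) → 'H' (after the try/except). Output: TJH

Answer: TJH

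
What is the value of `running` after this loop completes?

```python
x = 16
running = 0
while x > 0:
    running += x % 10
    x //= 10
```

Sum digits of 16
`running` takes the values: 0 → 6 → 7

Answer: 7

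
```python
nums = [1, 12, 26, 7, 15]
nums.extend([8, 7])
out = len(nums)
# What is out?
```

Trace:
`nums = [1, 12, 26, 7, 15]` → nums = [1, 12, 26, 7, 15]
`nums.extend([8, 7])` → nums = [1, 12, 26, 7, 15, 8, 7]
`out = len(nums)` → out = 7
So out = 7

Answer: 7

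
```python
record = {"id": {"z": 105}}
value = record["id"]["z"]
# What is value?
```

Trace:
`record = {"id": {"z": 105}}` → record = {'id': {'z': 105}}
`value = record["id"]["z"]` → value = 105
So value = 105

Answer: 105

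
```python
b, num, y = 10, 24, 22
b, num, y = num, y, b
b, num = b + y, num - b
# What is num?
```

Trace:
`b, num, y = 10, 24, 22` → b = 10; num = 24; y = 22
`b, num, y = num, y, b` → b = 24; num = 22; y = 10
`b, num = b + y, num - b` → b = 34; num = -2
So num = -2

Answer: -2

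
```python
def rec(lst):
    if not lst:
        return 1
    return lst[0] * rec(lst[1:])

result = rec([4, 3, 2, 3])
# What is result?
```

Product over [4, 3, 2, 3] = 4 * 3 * 2 * 3 = 72

Answer: 72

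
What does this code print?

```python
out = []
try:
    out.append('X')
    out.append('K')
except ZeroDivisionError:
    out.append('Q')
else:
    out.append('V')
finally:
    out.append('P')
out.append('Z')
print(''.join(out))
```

Execution trace: 'X' (try body) → 'K' (try body, no exception) → 'V' (else) → 'P' (finally) → 'Z' (after the try/except). Output: XKVPZ

Answer: XKVPZ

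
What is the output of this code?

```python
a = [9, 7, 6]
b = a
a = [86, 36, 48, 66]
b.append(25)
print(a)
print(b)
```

Key concept: rebinding vs mutation: a is rebound to a new list, b still points at the original.
Step by step:
`a = [9, 7, 6]` → a = [9, 7, 6]
`b = a` → b = [9, 7, 6] (same object as a)
`a = [86, 36, 48, 66]` → a = [86, 36, 48, 66]
`b.append(25)` → b = [9, 7, 6, 25]
`print(a)` → prints [86, 36, 48, 66]
`print(b)` → prints [9, 7, 6, 25]

Answer:
[86, 36, 48, 66]
[9, 7, 6, 25]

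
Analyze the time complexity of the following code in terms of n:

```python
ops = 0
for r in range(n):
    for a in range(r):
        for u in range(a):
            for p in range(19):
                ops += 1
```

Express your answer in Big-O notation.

Each loop level contributes: n × n × n × 1. Multiplying the contributions gives O(n^3).

Answer: O(n^3)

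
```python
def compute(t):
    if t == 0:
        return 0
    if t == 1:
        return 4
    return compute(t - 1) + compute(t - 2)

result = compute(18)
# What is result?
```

Build up from base cases: compute(0)=0, compute(1)=4, compute(2)=4, compute(3)=8, compute(4)=12, compute(5)=20, compute(6)=32, ..., compute(18)=10336

Answer: 10336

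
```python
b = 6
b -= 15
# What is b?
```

Trace:
`b = 6` → b = 6
`b -= 15` → b = -9
So b = -9

Answer: -9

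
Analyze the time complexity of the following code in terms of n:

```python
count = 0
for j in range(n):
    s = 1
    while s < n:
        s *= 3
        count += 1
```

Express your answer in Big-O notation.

Each loop level contributes: n × log n. Multiplying the contributions gives O(n log n).

Answer: O(n log n)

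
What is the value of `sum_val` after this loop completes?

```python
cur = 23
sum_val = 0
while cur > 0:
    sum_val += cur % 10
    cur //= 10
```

Sum digits of 23
`sum_val` takes the values: 0 → 3 → 5

Answer: 5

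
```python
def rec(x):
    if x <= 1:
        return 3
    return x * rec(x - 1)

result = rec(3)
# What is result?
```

rec(3) = 3 * 2 * 3 = 18

Answer: 18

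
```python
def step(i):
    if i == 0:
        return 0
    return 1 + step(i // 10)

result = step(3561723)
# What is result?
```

Count of digits of 3561723: 7

Answer: 7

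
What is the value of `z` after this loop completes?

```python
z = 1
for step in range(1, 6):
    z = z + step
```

Start at 1, add 1 through 5
`z` takes the values: 1 → 2 → 4 → 7 → 11 → 16

Answer: 16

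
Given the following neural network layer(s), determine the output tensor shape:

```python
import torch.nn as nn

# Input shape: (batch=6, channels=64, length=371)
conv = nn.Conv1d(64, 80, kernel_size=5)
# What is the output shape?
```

Input: (6, 64, 371) -> Output: (6, 80, 367)

Answer: (6, 80, 367)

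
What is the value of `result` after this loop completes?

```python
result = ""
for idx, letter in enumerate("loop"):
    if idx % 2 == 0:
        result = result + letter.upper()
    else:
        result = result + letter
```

Uppercase even positions in 'loop'
`result` takes the values: "" → "L" → "Lo" → "LoO" → "LoOp"

Answer: "LoOp"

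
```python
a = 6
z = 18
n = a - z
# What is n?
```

Trace:
`a = 6` → a = 6
`z = 18` → z = 18
`n = a - z` → n = -12
So n = -12

Answer: -12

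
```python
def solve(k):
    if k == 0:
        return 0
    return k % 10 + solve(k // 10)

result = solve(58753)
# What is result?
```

Sum of digits of 58753: 3 + 5 + 7 + 8 + 5 = 28

Answer: 28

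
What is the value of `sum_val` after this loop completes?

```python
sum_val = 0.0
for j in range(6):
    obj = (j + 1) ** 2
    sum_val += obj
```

Sum of squared losses 1² + 2² + ... + 6²
`sum_val` takes the values: 0.0 → 1.0 → 5.0 → 14.0 → 30.0 → 55.0 → 91.0

Answer: 91.0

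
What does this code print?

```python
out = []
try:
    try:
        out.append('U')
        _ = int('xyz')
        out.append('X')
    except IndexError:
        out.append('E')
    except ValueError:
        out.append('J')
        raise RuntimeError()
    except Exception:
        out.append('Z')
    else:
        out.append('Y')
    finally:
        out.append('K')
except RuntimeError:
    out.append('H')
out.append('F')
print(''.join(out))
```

Execution trace: 'U' (inner try body) → 'J' (inner except ValueError) → 'K' (inner finally) → 'H' (outer except RuntimeError) → 'F' (after the try/except). Output: UJKHF

Answer: UJKHF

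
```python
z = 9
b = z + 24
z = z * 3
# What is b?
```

Trace:
`z = 9` → z = 9
`b = z + 24` → b = 33
`z = z * 3` → z = 27
So b = 33

Answer: 33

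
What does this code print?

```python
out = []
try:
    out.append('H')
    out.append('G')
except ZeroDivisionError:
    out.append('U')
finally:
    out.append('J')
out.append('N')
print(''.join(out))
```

Execution trace: 'H' (try body) → 'G' (try body, no exception) → 'J' (finally) → 'N' (after the try/except). Output: HGJN

Answer: HGJN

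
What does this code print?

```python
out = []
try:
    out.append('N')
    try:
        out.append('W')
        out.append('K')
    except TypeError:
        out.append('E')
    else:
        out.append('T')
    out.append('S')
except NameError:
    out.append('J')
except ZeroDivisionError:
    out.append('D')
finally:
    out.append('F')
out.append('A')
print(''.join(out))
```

Execution trace: 'N' (try body) → 'W' (inner try body) → 'K' (inner try body, no exception) → 'T' (inner else) → 'S' (try body, no exception) → 'F' (finally) → 'A' (after the try/except). Output: NWKTSFA

Answer: NWKTSFA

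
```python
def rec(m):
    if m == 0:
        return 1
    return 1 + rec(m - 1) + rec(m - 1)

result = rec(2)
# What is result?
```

rec(m) = 1 + 2·rec(m-1), rec(0)=1. Closed form: (1+1)·2^2 - 1 = 7.

Answer: 7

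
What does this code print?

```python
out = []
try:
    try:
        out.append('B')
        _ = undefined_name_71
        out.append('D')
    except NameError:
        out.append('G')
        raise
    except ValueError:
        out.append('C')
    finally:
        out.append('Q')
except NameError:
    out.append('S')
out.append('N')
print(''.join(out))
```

Execution trace: 'B' (inner try body) → 'G' (inner except NameError) → 'Q' (inner finally) → 'S' (outer except NameError) → 'N' (after the try/except). Output: BGQSN

Answer: BGQSN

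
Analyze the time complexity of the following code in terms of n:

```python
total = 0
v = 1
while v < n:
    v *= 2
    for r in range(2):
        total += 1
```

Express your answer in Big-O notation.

Each loop level contributes: log n × 1. Multiplying the contributions gives O(log n).

Answer: O(log n)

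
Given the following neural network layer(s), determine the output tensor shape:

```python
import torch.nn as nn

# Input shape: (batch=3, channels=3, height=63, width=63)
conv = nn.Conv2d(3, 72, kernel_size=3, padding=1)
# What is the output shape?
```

Input: (3, 3, 63, 63) -> Output: (3, 72, 63, 63)

Answer: (3, 72, 63, 63)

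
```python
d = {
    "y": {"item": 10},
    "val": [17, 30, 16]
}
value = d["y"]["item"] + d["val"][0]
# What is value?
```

Trace:
`d = { ...` → d = {'y': {'item': 10}, 'val': [17, 30, 16]}
`value = d["y"]["item"] + d["val"][0]` → value = 27
So value = 27

Answer: 27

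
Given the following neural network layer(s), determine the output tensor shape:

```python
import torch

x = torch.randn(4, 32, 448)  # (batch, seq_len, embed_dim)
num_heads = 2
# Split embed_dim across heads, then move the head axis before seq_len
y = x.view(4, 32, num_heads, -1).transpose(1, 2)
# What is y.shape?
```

Input: (4, 32, 448) -> head_dim = 448 // 2 = 224; after view: (4, 32, 2, 224) -> after transpose(1, 2): (4, 2, 32, 224) -> Output: (4, 2, 32, 224)

Answer: (4, 2, 32, 224)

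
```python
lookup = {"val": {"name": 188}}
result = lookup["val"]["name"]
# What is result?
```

Trace:
`lookup = {"val": {"name": 188}}` → lookup = {'val': {'name': 188}}
`result = lookup["val"]["name"]` → result = 188
So result = 188

Answer: 188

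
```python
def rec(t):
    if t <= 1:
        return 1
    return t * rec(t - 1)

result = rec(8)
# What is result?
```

rec(8) = 8 * 7 * 6 * 5 * 4 * 3 * 2 * 1 = 40320

Answer: 40320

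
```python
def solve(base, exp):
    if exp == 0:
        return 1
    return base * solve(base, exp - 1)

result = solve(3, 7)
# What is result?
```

solve(3, 7) = 3 * 3 * 3 * 3 * 3 * 3 * 3 = 2187

Answer: 2187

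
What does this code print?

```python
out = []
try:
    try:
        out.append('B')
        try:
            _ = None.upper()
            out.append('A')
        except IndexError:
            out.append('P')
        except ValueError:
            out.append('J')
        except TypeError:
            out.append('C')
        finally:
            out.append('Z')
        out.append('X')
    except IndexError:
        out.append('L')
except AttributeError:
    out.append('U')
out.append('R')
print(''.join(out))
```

Execution trace: 'B' (try body) → 'Z' (inner finally) → 'U' (outer except AttributeError) → 'R' (after the try/except). Output: BZUR

Answer: BZUR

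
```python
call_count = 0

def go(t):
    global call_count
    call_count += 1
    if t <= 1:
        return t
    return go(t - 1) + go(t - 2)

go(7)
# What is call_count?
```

Calls(t) = 1 + Calls(t-1) + Calls(t-2); Calls(0)=Calls(1)=1. For t=7 this gives 41.

Answer: 41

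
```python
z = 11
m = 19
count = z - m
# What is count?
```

Trace:
`z = 11` → z = 11
`m = 19` → m = 19
`count = z - m` → count = -8
So count = -8

Answer: -8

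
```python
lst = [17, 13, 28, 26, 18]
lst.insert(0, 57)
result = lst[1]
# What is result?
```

Trace:
`lst = [17, 13, 28, 26, 18]` → lst = [17, 13, 28, 26, 18]
`lst.insert(0, 57)` → lst = [57, 17, 13, 28, 26, 18]
`result = lst[1]` → result = 17
So result = 17

Answer: 17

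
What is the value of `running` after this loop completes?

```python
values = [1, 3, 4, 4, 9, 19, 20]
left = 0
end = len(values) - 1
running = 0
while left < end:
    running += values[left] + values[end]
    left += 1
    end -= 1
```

Sum of pairs from ends
`running` takes the values: 0 → 21 → 43 → 56

Answer: 56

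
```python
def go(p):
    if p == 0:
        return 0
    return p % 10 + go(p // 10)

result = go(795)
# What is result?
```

Sum of digits of 795: 5 + 9 + 7 = 21

Answer: 21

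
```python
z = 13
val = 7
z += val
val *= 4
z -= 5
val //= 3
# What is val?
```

Trace:
`z = 13` → z = 13
`val = 7` → val = 7
`z += val` → z = 20
`val *= 4` → val = 28
`z -= 5` → z = 15
`val //= 3` → val = 9
So val = 9

Answer: 9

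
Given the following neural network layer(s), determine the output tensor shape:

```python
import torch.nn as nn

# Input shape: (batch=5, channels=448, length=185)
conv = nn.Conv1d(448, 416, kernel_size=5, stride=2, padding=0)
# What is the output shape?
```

Input: (5, 448, 185) -> Output: (5, 416, 91)

Answer: (5, 416, 91)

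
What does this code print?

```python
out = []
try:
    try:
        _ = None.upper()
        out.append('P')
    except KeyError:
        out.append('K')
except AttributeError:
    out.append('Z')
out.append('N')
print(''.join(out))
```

Execution trace: 'Z' (outer except AttributeError) → 'N' (after the try/except). Output: ZN

Answer: ZN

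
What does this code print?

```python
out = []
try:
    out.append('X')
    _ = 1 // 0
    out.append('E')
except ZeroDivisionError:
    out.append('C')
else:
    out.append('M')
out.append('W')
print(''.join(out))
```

Execution trace: 'X' (try body) → 'C' (except ZeroDivisionError) → 'W' (after the try/except). Output: XCW

Answer: XCW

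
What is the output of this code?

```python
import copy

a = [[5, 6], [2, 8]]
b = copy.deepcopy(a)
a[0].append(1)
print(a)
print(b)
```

Key concept: deep copy is fully independent.
Step by step:
`a = [[5, 6], [2, 8]]` → a = [[5, 6], [2, 8]]
`b = copy.deepcopy(a)` → b = [[5, 6], [2, 8]]
`a[0].append(1)` → a = [[5, 6, 1], [2, 8]]
`print(a)` → prints [[5, 6, 1], [2, 8]]
`print(b)` → prints [[5, 6], [2, 8]]

Answer:
[[5, 6, 1], [2, 8]]
[[5, 6], [2, 8]]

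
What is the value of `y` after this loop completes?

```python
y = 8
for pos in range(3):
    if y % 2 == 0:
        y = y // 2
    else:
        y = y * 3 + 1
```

Collatz-style transformation from 8
`y` takes the values: 8 → 4 → 2 → 1

Answer: 1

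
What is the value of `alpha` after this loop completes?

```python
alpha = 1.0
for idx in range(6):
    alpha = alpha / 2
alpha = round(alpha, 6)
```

Halving LR 6 times: 1 / 2^6
`alpha` takes the values: 1.0 → 0.5 → 0.25 → 0.125 → 0.0625 → 0.03125 → 0.015625

Answer: 0.015625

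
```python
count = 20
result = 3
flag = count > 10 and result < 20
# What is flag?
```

Trace:
`count = 20` → count = 20
`result = 3` → result = 3
`flag = count > 10 and result < 20` → flag = True
So flag = True

Answer: True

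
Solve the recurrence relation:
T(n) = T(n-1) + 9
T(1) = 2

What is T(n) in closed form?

Unrolling: T(n) = T(1) + 9·(n-1) = 2 + 9(n-1) = 9n - 7.

Answer: T(n) = 9n - 7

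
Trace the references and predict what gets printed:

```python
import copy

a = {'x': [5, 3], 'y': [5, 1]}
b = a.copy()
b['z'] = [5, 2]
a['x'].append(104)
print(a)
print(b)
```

Key concept: shallow copy of dict with mutable values.
Step by step:
`a = {'x': [5, 3], 'y': [5, 1]}` → a = {'x': [5, 3], 'y': [5, 1]}
`b = a.copy()` → b = {'x': [5, 3], 'y': [5, 1]}
`b['z'] = [5, 2]` → b = {'x': [5, 3], 'y': [5, 1], 'z': [5, 2]}
`a['x'].append(104)` → a = {'x': [5, 3, 104], 'y': [5, 1]}; b = {'x': [5, 3, 104], 'y': [5, 1], 'z': [5, 2]}
`print(a)` → prints {'x': [5, 3, 104], 'y': [5, 1]}
`print(b)` → prints {'x': [5, 3, 104], 'y': [5, 1], 'z': [5, 2]}

Answer:
{'x': [5, 3, 104], 'y': [5, 1]}
{'x': [5, 3, 104], 'y': [5, 1], 'z': [5, 2]}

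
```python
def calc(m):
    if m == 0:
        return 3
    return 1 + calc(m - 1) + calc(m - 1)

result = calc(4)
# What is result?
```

calc(m) = 1 + 2·calc(m-1), calc(0)=3. Closed form: (3+1)·2^4 - 1 = 63.

Answer: 63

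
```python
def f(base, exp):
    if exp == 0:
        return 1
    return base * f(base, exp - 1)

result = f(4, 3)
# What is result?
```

f(4, 3) = 4 * 4 * 4 = 64

Answer: 64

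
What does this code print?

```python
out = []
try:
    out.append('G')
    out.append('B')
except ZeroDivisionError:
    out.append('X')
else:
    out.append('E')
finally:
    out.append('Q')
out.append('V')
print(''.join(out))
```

Execution trace: 'G' (try body) → 'B' (try body, no exception) → 'E' (else) → 'Q' (finally) → 'V' (after the try/except). Output: GBEQV

Answer: GBEQV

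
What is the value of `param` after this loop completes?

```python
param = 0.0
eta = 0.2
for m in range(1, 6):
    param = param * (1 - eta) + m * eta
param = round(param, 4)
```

Moving average with lr=0.2
`param` takes the values: 0.0 → 0.2 → 0.56 → 1.048 → 1.6384 → 2.31072 → 2.3107

Answer: 2.3107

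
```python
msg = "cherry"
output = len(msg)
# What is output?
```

Trace:
`msg = "cherry"` → msg = 'cherry'
`output = len(msg)` → output = 6
So output = 6

Answer: 6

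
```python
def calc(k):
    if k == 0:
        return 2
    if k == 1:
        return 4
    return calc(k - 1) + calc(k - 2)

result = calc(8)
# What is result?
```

Build up from base cases: calc(0)=2, calc(1)=4, calc(2)=6, calc(3)=10, calc(4)=16, calc(5)=26, calc(6)=42, ..., calc(8)=110

Answer: 110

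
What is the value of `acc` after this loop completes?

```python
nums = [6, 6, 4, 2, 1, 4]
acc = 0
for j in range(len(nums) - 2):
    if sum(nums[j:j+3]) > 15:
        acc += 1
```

Count windows with sum > 15
`acc` takes the values: 0 → 1

Answer: 1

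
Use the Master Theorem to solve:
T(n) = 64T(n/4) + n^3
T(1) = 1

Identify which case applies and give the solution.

a=64, b=4, f(n)=n^3. log_4(64) = 3. Since c=3 = 3, Case 2 applies: T(n) = Θ(n^log_b(a) · log n) = O(n^3 log n).

Answer: O(n^3 log n) - Case 2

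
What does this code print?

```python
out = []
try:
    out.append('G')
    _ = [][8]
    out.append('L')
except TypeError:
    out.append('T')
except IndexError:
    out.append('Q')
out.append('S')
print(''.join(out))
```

Execution trace: 'G' (try body) → 'Q' (except IndexError) → 'S' (after the try/except). Output: GQS

Answer: GQS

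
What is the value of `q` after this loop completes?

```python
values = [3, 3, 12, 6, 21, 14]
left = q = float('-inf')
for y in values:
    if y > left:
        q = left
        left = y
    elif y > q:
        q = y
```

Second largest (with repeats) in [3, 3, 12, 6, 21, 14]
`q` takes the values: -inf → 3 → 6 → 12 → 14

Answer: 14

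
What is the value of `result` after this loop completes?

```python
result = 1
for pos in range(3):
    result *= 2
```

2^3 = 8
`result` takes the values: 1 → 2 → 4 → 8

Answer: 8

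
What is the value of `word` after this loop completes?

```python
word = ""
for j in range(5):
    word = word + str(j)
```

Concatenate digits 0 to 4
`word` takes the values: "" → "0" → "01" → "012" → "0123" → "01234"

Answer: "01234"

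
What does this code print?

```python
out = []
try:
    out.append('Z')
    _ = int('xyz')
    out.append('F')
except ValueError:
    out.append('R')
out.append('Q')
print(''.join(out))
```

Execution trace: 'Z' (try body) → 'R' (except ValueError) → 'Q' (after the try/except). Output: ZRQ

Answer: ZRQ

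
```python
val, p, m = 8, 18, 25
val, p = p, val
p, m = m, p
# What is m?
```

Trace:
`val, p, m = 8, 18, 25` → val = 8; p = 18; m = 25
`val, p = p, val` → val = 18; p = 8
`p, m = m, p` → p = 25; m = 8
So m = 8

Answer: 8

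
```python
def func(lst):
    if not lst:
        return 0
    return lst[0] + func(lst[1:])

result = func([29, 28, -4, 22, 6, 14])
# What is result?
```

29 + 28 + (-4) + 22 + 6 + 14 + 0 = 95

Answer: 95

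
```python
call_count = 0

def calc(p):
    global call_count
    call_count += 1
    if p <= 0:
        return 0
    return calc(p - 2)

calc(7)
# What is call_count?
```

Linear recursion stepping by 2: 5 calls from p=7 down to ≤0.

Answer: 5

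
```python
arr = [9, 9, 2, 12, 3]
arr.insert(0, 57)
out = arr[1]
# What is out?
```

Trace:
`arr = [9, 9, 2, 12, 3]` → arr = [9, 9, 2, 12, 3]
`arr.insert(0, 57)` → arr = [57, 9, 9, 2, 12, 3]
`out = arr[1]` → out = 9
So out = 9

Answer: 9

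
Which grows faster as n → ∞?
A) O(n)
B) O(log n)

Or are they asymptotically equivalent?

O(n) vs O(log n): Higher order terms dominate.

Answer: A) O(n) grows faster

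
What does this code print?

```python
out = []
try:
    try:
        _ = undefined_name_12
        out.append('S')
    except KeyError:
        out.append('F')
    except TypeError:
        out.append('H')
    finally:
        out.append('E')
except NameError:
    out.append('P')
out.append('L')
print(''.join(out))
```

Execution trace: 'E' (finally) → 'P' (outer except NameError) → 'L' (after the try/except). Output: EPL

Answer: EPL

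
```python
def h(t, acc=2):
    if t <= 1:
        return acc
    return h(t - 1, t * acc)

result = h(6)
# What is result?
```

Accumulator trace (n, acc): (6, 2) -> (5, 12) -> (4, 60) -> (3, 240) -> (2, 720) -> (1, 1440) -> return 1440

Answer: 1440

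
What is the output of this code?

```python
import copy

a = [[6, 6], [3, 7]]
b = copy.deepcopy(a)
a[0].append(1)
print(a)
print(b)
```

Key concept: deep copy is fully independent.
Step by step:
`a = [[6, 6], [3, 7]]` → a = [[6, 6], [3, 7]]
`b = copy.deepcopy(a)` → b = [[6, 6], [3, 7]]
`a[0].append(1)` → a = [[6, 6, 1], [3, 7]]
`print(a)` → prints [[6, 6, 1], [3, 7]]
`print(b)` → prints [[6, 6], [3, 7]]

Answer:
[[6, 6, 1], [3, 7]]
[[6, 6], [3, 7]]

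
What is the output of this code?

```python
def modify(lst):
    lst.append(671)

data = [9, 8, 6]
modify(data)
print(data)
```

Key concept: function modifies passed list.
Step by step:
`data = [9, 8, 6]` → data = [9, 8, 6]
`modify(data)` → data = [9, 8, 6, 671]
`print(data)` → prints [9, 8, 6, 671]

Answer: [9, 8, 6, 671]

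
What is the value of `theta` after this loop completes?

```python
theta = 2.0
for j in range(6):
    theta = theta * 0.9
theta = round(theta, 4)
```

Exponential decay: 2.0 * 0.9^6
`theta` takes the values: 2.0 → 1.8 → 1.62 → 1.458 → 1.3122 → 1.18098 → 1.062882 → 1.0629

Answer: 1.0629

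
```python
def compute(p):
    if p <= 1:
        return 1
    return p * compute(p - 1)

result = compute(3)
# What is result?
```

compute(3) = 3 * 2 * 1 = 6

Answer: 6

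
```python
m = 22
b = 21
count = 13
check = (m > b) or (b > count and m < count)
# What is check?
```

Trace:
`m = 22` → m = 22
`b = 21` → b = 21
`count = 13` → count = 13
`check = (m > b) or (b > count and m < count)` → check = True
So check = True

Answer: True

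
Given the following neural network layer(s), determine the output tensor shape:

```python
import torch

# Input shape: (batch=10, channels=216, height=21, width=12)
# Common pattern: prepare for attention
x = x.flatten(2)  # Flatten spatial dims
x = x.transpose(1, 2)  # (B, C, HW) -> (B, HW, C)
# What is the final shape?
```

Input: (10, 216, 21, 12) -> after flatten(2): (10, 216, 252) -> Output: (10, 252, 216)

Answer: (10, 252, 216)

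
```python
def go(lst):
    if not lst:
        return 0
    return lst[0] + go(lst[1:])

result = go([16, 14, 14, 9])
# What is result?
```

16 + 14 + 14 + 9 + 0 = 53

Answer: 53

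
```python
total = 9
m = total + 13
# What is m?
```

Trace:
`total = 9` → total = 9
`m = total + 13` → m = 22
So m = 22

Answer: 22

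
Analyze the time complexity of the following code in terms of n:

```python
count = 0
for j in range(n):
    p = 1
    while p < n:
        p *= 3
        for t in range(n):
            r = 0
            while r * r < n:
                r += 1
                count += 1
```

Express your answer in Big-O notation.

Each loop level contributes: n × log n × n × √n. Multiplying the contributions gives O(n^2√n log n).

Answer: O(n^2√n log n)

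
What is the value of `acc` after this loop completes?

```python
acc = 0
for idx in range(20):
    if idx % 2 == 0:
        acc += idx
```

Sum of even numbers 0 to 19
`acc` takes the values: 0 → 2 → 6 → 12 → 20 → 30 → 42 → 56 → 72 → 90

Answer: 90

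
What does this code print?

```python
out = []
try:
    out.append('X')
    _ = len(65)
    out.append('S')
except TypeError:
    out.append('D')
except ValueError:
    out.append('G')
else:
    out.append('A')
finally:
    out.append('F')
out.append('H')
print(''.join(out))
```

Execution trace: 'X' (try body) → 'D' (except TypeError) → 'F' (finally) → 'H' (after the try/except). Output: XDFH

Answer: XDFH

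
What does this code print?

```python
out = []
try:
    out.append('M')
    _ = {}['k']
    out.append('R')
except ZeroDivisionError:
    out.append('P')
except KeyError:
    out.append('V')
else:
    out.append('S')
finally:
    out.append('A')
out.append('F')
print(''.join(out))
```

Execution trace: 'M' (try body) → 'V' (except KeyError) → 'A' (finally) → 'F' (after the try/except). Output: MVAF

Answer: MVAF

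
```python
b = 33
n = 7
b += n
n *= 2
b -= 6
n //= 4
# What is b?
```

Trace:
`b = 33` → b = 33
`n = 7` → n = 7
`b += n` → b = 40
`n *= 2` → n = 14
`b -= 6` → b = 34
`n //= 4` → n = 3
So b = 34

Answer: 34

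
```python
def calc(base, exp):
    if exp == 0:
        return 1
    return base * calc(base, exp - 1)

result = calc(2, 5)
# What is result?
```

calc(2, 5) = 2 * 2 * 2 * 2 * 2 = 32

Answer: 32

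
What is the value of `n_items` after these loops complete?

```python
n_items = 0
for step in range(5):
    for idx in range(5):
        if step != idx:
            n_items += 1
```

5² - 5 (exclude diagonal)
`n_items` takes the values: 0 → 1 → 2 → 3 → 4 → 5 → 6 → 7 → 8 → 9 → 10 → 11 → 12 → 13 → 14 → 15 → 16 → 17 → 18 → 19 → 20

Answer: 20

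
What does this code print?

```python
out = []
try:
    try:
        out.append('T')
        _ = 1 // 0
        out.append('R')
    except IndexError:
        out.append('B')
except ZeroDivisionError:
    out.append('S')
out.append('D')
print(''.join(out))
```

Execution trace: 'T' (try body) → 'S' (outer except ZeroDivisionError) → 'D' (after the try/except). Output: TSD

Answer: TSD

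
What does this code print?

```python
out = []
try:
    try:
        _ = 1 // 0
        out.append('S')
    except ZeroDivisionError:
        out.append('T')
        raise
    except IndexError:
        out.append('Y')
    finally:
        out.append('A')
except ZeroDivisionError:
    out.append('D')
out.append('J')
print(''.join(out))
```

Execution trace: 'T' (inner except ZeroDivisionError) → 'A' (inner finally) → 'D' (outer except ZeroDivisionError) → 'J' (after the try/except). Output: TADJ

Answer: TADJ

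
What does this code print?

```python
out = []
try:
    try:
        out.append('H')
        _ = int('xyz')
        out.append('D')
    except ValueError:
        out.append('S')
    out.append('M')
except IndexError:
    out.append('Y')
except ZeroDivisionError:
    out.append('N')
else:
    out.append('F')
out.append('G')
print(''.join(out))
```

Execution trace: 'H' (inner try body) → 'S' (inner except ValueError) → 'M' (try body, no exception) → 'F' (else) → 'G' (after the try/except). Output: HSMFG

Answer: HSMFG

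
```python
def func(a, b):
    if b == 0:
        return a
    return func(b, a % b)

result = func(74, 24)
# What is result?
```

func(74, 24) -> func(24, 2) -> func(2, 0) -> 2

Answer: 2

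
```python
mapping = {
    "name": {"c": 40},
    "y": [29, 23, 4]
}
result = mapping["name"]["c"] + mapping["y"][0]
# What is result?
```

Trace:
`mapping = { ...` → mapping = {'name': {'c': 40}, 'y': [29, 23, 4]}
`result = mapping["name"]["c"] + mapping["y"][0]` → result = 69
So result = 69

Answer: 69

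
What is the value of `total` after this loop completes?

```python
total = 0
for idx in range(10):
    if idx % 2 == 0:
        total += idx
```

Sum of even numbers 0 to 9
`total` takes the values: 0 → 2 → 6 → 12 → 20

Answer: 20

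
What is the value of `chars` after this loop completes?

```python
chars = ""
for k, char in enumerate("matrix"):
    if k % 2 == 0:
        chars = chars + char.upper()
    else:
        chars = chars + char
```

Uppercase even positions in 'matrix'
`chars` takes the values: "" → "M" → "Ma" → "MaT" → "MaTr" → "MaTrI" → "MaTrIx"

Answer: "MaTrIx"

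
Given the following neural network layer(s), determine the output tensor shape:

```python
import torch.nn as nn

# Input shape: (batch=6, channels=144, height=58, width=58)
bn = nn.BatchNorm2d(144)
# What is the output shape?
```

Input: (6, 144, 58, 58) -> Output: (6, 144, 58, 58)

Answer: (6, 144, 58, 58)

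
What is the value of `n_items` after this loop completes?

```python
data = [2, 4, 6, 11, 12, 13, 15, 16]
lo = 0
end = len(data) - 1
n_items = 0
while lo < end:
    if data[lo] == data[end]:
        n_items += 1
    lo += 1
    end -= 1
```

Count matching pairs from ends
`n_items` takes the values: 0

Answer: 0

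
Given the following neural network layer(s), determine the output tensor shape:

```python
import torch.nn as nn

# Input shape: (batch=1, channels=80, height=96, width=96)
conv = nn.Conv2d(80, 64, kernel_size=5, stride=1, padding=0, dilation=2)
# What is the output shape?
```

Input: (1, 80, 96, 96) -> Output: (1, 64, 88, 88)

Answer: (1, 64, 88, 88)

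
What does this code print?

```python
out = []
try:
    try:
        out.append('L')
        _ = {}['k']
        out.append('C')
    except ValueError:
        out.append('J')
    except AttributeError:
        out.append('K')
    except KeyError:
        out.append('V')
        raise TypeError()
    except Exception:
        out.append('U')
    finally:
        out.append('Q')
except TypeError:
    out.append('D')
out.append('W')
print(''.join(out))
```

Execution trace: 'L' (inner try body) → 'V' (inner except KeyError) → 'Q' (inner finally) → 'D' (outer except TypeError) → 'W' (after the try/except). Output: LVQDW

Answer: LVQDW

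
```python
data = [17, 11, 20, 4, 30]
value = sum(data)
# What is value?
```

Trace:
`data = [17, 11, 20, 4, 30]` → data = [17, 11, 20, 4, 30]
`value = sum(data)` → value = 82
So value = 82

Answer: 82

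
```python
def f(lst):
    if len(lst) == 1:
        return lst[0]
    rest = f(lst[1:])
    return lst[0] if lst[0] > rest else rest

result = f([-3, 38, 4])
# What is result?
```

Recursive max over [-3, 38, 4] = 38

Answer: 38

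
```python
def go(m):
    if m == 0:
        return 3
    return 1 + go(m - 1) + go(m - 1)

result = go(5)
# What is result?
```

go(m) = 1 + 2·go(m-1), go(0)=3. Closed form: (3+1)·2^5 - 1 = 127.

Answer: 127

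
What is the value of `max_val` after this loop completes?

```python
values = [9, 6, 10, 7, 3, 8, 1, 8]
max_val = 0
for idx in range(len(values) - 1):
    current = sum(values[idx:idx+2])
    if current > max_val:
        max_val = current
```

Max sum of 2-element window in [9, 6, 10, 7, 3, 8, 1, 8]
`max_val` takes the values: 0 → 15 → 16 → 17

Answer: 17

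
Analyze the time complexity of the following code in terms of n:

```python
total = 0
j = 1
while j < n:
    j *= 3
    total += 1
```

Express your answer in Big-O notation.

Each loop level contributes: log n. Multiplying the contributions gives O(log n).

Answer: O(log n)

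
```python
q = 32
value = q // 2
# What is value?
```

Trace:
`q = 32` → q = 32
`value = q // 2` → value = 16
So value = 16

Answer: 16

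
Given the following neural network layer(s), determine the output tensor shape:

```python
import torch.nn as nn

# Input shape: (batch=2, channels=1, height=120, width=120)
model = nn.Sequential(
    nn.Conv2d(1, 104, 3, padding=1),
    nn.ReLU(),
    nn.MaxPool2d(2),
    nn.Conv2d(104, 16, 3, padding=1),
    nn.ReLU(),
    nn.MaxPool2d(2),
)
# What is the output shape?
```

Input: (2, 1, 120, 120) -> after first Conv2d: (2, 104, 120, 120) -> after first MaxPool2d: (2, 104, 60, 60) -> after second Conv2d: (2, 16, 60, 60) -> Output: (2, 16, 30, 30)

Answer: (2, 16, 30, 30)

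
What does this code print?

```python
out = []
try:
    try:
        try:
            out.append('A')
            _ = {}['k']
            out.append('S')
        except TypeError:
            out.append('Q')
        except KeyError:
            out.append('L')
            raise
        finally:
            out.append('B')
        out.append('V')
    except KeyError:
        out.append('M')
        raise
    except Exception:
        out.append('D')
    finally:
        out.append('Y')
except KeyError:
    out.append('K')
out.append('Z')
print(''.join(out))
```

Execution trace: 'A' (inner try body) → 'L' (inner except KeyError) → 'B' (inner finally) → 'M' (except KeyError) → 'Y' (finally) → 'K' (outer except KeyError) → 'Z' (after the try/except). Output: ALBMYKZ

Answer: ALBMYKZ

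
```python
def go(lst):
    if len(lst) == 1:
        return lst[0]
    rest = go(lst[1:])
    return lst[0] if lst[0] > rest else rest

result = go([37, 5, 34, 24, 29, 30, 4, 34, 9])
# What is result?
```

Recursive max over [37, 5, 34, 24, 29, 30, 4, 34, 9] = 37

Answer: 37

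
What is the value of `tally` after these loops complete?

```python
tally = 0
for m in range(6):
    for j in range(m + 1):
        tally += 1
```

Triangle: 1 + 2 + ... + 6
`tally` takes the values: 0 → 1 → 2 → 3 → 4 → 5 → 6 → 7 → 8 → 9 → 10 → 11 → 12 → 13 → 14 → 15 → 16 → 17 → 18 → 19 → 20 → 21

Answer: 21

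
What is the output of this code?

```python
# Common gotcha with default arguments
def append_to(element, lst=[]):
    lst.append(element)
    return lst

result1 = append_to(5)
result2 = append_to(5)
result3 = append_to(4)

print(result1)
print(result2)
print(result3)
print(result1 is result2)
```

Key concept: mutable default argument gotcha.
Step by step:
`result1 = append_to(5)` → result1 = [5]
`result2 = append_to(5)` → result1 = [5, 5] (same object as result2); result2 = [5, 5] (same object as result1)
`result3 = append_to(4)` → result1 = [5, 5, 4] (same object as result2, result3); result2 = [5, 5, 4] (same object as result1, result3); result3 = [5, 5, 4] (same object as result1, result2)
`print(result1)` → prints [5, 5, 4]
`print(result2)` → prints [5, 5, 4]
`print(result3)` → prints [5, 5, 4]
`print(result1 is result2)` → prints True

Answer:
[5, 5, 4]
[5, 5, 4]
[5, 5, 4]
True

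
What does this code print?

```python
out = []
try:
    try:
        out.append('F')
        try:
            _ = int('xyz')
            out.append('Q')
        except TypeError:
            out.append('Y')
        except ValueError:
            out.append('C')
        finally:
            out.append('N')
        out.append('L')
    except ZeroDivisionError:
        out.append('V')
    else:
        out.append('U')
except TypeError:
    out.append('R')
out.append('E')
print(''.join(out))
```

Execution trace: 'F' (try body) → 'C' (inner except ValueError) → 'N' (inner finally) → 'L' (try body, no exception) → 'U' (else) → 'E' (after the try/except). Output: FCNLUE

Answer: FCNLUE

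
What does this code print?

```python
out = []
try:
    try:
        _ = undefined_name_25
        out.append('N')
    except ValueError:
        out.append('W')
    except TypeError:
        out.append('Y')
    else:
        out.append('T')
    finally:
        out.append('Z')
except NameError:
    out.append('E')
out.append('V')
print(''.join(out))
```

Execution trace: 'Z' (inner finally) → 'E' (outer except NameError) → 'V' (after the try/except). Output: ZEV

Answer: ZEV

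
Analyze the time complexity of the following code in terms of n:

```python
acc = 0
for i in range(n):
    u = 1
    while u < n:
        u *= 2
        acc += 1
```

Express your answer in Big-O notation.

Each loop level contributes: n × log n. Multiplying the contributions gives O(n log n).

Answer: O(n log n)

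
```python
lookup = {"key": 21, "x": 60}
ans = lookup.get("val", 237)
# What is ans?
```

Trace:
`lookup = {"key": 21, "x": 60}` → lookup = {'key': 21, 'x': 60}
`ans = lookup.get("val", 237)` → ans = 237
So ans = 237

Answer: 237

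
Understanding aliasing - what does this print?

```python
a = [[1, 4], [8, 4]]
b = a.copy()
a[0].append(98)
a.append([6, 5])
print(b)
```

Key concept: shallow copy with nested lists.
Step by step:
`a = [[1, 4], [8, 4]]` → a = [[1, 4], [8, 4]]
`b = a.copy()` → b = [[1, 4], [8, 4]]
`a[0].append(98)` → a = [[1, 4, 98], [8, 4]]; b = [[1, 4, 98], [8, 4]]
`a.append([6, 5])` → a = [[1, 4, 98], [8, 4], [6, 5]]
`print(b)` → prints [[1, 4, 98], [8, 4]]

Answer: [[1, 4, 98], [8, 4]]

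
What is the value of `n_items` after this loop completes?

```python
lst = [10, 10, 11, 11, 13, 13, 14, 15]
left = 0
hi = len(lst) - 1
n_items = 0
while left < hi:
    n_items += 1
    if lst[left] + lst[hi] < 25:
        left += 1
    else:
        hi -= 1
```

Steps to find pair summing to 25
`n_items` takes the values: 0 → 1 → 2 → 3 → 4 → 5 → 6 → 7

Answer: 7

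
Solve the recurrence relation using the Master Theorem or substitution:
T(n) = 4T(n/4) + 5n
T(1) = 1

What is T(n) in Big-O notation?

By Master Theorem: a=4, b=4, f(n)=5n. Since log_4(4) = 1 and f(n) = Θ(n^1), Case 2 applies. T(n) = O(n log n).

Answer: O(n log n)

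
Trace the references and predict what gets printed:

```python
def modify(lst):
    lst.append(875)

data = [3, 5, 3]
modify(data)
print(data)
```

Key concept: function modifies passed list.
Step by step:
`data = [3, 5, 3]` → data = [3, 5, 3]
`modify(data)` → data = [3, 5, 3, 875]
`print(data)` → prints [3, 5, 3, 875]

Answer: [3, 5, 3, 875]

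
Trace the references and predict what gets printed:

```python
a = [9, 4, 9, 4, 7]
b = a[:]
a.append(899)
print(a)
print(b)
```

Key concept: slice [:] creates copy.
Step by step:
`a = [9, 4, 9, 4, 7]` → a = [9, 4, 9, 4, 7]
`b = a[:]` → b = [9, 4, 9, 4, 7]
`a.append(899)` → a = [9, 4, 9, 4, 7, 899]
`print(a)` → prints [9, 4, 9, 4, 7, 899]
`print(b)` → prints [9, 4, 9, 4, 7]

Answer:
[9, 4, 9, 4, 7, 899]
[9, 4, 9, 4, 7]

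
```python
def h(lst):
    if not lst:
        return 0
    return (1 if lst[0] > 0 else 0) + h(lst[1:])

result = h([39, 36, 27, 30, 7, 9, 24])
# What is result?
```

Count of positive elements in [39, 36, 27, 30, 7, 9, 24] = 7

Answer: 7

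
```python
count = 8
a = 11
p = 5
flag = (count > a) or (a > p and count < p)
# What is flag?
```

Trace:
`count = 8` → count = 8
`a = 11` → a = 11
`p = 5` → p = 5
`flag = (count > a) or (a > p and count < p)` → flag = False
So flag = False

Answer: False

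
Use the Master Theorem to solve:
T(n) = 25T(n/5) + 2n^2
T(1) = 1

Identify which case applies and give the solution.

a=25, b=5, f(n)=2n^2. log_5(25) = 2. Since c=2 = 2, Case 2 applies: T(n) = Θ(n^log_b(a) · log n) = O(n^2 log n).

Answer: O(n^2 log n) - Case 2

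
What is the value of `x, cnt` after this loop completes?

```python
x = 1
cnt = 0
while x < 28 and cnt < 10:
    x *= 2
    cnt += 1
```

Double until >= 28 or 10 iterations
`x, cnt` takes the values: (1, 0) → (2, 0) → (2, 1) → (4, 1) → (4, 2) → (8, 2) → (8, 3) → (16, 3) → (16, 4) → (32, 4) → (32, 5)

Answer: 32, 5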